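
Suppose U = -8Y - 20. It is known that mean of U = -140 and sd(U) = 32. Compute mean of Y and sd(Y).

From U = -8Y - 20: mean of U = a·mean of Y + b, so mean of Y = (mean of U − b)/a = (-140 − (-20))/(-8) = 15.
sd(U) = |a|·sd(Y), so sd(Y) = 32/|-8| = 4.

mean of Y = 15, sd(Y) = 4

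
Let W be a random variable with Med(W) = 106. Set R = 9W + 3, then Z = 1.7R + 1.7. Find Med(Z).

Med(Z) = 1628.6

Med(R) = 9·106 + 3 = 957.
Med(Z) = 1.7·957 + 1.7 = 1628.6.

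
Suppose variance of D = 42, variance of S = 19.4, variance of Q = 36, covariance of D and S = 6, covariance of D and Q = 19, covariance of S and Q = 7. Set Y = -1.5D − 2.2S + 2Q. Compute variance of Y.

variance of Y = a²·variance of D + b²·variance of S + c²·variance of Q + 2ab·covariance of D and S + 2ac·covariance of D and Q + 2bc·covariance of S and Q, with a = -1.5, b = -2.2, c = 2.
= 94.5 + 93.896 + 144 + 39.6 + (-114) + (-61.6)
= 196.396.

variance of Y = 196.396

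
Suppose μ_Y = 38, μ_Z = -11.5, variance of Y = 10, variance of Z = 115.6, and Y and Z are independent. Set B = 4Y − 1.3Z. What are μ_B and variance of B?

μ_B = 4·μ_Y + (-1.3)·μ_Z = 4·38 + (-1.3)·(-11.5) = 166.95.
variance of B = a²·variance of Y + b²·variance of Z + 2ab·Cov[Y, Z] with a = 4, b = -1.3.
Independence gives Cov[Y, Z] = 0.
= 4²·10 + (-1.3)²·115.6 + 2·4·(-1.3)·0
= 160 + 195.364 + 0 = 355.364.

μ_B = 166.95, variance of B = 355.364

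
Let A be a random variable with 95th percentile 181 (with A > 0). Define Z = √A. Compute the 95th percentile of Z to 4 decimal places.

√A is increasing, so P_{95}(Z) = g(P_{95}(A)) ≈ 13.4536.

95th percentile of Z = 13.4536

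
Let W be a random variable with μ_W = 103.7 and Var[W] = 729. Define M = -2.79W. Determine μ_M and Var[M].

μ_M = -289.323, Var[M] = 5674.6089

M = -2.79W is linear with a = -2.79, b = 0.
μ_M = a·μ_W + b = (-2.79)·103.7 = -289.323.
Var[M] = a²·Var[W] = (-2.79)²·729 = 5674.6089.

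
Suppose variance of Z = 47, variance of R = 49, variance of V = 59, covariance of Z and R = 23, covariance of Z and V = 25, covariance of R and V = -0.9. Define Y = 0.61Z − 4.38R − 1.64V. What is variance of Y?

variance of Y = 930.35814

variance of Y = a²·variance of Z + b²·variance of R + c²·variance of V + 2ab·covariance of Z and R + 2ac·covariance of Z and V + 2bc·covariance of R and V, with a = 0.61, b = -4.38, c = -1.64.
= 17.4887 + 940.0356 + 158.6864 + (-122.9028) + (-50.02) + (-12.92976)
= 930.35814.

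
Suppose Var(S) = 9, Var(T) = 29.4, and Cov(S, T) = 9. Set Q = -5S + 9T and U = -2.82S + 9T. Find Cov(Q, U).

Cov(Q, U) = 1874.88

By bilinearity, Cov(Q, U) = ac·Var(S) + bd·Var(T) + (ad+bc)·Cov(S, T), with a=-5, b=9, c=-2.82, d=9.
ac·Var(S) = (-5)·(-2.82)·9 = 126.9
bd·Var(T) = 9·9·29.4 = 2381.4
(ad+bc)·Cov(S, T) = (-70.38)·9 = -633.42
Cov(Q, U) = 126.9 + 2381.4 + (-633.42) = 1874.88.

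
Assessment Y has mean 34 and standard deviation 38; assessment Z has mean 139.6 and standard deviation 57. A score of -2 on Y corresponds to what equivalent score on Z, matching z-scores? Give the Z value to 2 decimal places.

z = (-2 − 34)/38 ≈ -0.9474.
Z = 139.6 + z·57 = 139.6 + (-2 − 34)·57/38 = 85.60.

Z = 85.60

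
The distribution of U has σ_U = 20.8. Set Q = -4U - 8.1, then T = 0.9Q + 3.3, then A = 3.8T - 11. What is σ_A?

σ_A = 284.544

σ_Q = |-4|·20.8 = 83.2.
σ_T = |0.9|·83.2 = 74.88.
σ_A = |3.8|·74.88 = 284.544.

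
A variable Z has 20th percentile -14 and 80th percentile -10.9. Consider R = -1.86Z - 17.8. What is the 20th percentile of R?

20th percentile of R = 2.474

Since a = -1.86 < 0 the transformation is decreasing, reversing order: the 20th percentile of R corresponds to the 80th percentile of Z.
So P_{20}(R) = a·P_{80}(Z) + b = (-1.86)·(-10.9) + (-17.8) = 2.474.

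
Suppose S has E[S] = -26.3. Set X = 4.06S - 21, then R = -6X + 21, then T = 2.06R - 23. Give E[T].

E[X] = 4.06·(-26.3) + (-21) = -127.778.
E[R] = (-6)·(-127.778) + 21 = 787.668.
E[T] = 2.06·787.668 + (-23) = 1599.59608.

E[T] = 1599.59608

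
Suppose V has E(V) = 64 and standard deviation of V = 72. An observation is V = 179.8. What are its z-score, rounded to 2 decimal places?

z = (V − E(V)) / standard deviation of V = (179.8 − 64) / 72 ≈ 1.61.

z = 1.61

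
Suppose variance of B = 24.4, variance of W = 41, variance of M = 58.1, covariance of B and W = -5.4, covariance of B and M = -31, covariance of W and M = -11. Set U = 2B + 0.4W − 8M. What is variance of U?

variance of U = 4876.32

variance of U = a²·variance of B + b²·variance of W + c²·variance of M + 2ab·covariance of B and W + 2ac·covariance of B and M + 2bc·covariance of W and M, with a = 2, b = 0.4, c = -8.
= 97.6 + 6.56 + 3718.4 + (-8.64) + 992 + 70.4
= 4876.32.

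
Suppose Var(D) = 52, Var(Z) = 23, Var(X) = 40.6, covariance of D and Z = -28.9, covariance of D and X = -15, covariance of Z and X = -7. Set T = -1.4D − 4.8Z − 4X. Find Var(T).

Var(T) = a²·Var(D) + b²·Var(Z) + c²·Var(X) + 2ab·covariance of D and Z + 2ac·covariance of D and X + 2bc·covariance of Z and X, with a = -1.4, b = -4.8, c = -4.
= 101.92 + 529.92 + 649.6 + (-388.416) + (-168) + (-268.8)
= 456.224.

Var(T) = 456.224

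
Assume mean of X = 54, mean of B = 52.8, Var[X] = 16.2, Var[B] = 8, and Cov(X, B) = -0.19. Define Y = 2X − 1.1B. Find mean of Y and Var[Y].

mean of Y = 2·mean of X + (-1.1)·mean of B = 2·54 + (-1.1)·52.8 = 49.92.
Var[Y] = a²·Var[X] + b²·Var[B] + 2ab·Cov(X, B) with a = 2, b = -1.1.
= 2²·16.2 + (-1.1)²·8 + 2·2·(-1.1)·(-0.19)
= 64.8 + 9.68 + 0.836 = 75.316.

mean of Y = 49.92, Var[Y] = 75.316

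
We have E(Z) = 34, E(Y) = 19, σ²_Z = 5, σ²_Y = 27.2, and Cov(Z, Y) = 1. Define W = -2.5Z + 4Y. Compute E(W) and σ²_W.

E(W) = -9, σ²_W = 446.45

E(W) = (-2.5)·E(Z) + 4·E(Y) = (-2.5)·34 + 4·19 = -9.
σ²_W = a²·σ²_Z + b²·σ²_Y + 2ab·Cov(Z, Y) with a = -2.5, b = 4.
= (-2.5)²·5 + 4²·27.2 + 2·(-2.5)·4·1
= 31.25 + 435.2 + (-20) = 446.45.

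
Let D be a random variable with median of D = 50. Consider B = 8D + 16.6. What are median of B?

A linear map preserves order up to sign, so median of B = a·median of D + b = 8·50 + 16.6 = 416.6.

median of B = 416.6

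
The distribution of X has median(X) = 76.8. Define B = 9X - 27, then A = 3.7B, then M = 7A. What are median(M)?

median(M) = 17202.78

median(B) = 9·76.8 + (-27) = 664.2.
median(A) = 3.7·664.2 = 2457.54.
median(M) = 7·2457.54 = 17202.78.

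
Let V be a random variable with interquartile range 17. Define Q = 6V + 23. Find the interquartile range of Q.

Under Q = aV + b, IQR(Q) = |a|·IQR(V) = |6|·17 = 102 (shifts cancel; spread scales by |a|).

IQR(Q) = 102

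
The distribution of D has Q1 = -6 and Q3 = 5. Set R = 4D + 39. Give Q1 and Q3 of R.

a = 4 > 0: Q1(R) = a·Q1(D)+b = 15, Q3(R) = a·Q3(D)+b = 59.

Q1(R) = 15, Q3(R) = 59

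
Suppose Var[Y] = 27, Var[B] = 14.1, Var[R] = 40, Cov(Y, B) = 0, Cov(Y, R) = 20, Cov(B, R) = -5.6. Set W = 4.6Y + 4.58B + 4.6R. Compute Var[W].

Var[W] = a²·Var[Y] + b²·Var[B] + c²·Var[R] + 2ab·Cov(Y, B) + 2ac·Cov(Y, R) + 2bc·Cov(B, R), with a = 4.6, b = 4.58, c = 4.6.
= 571.32 + 295.76724 + 846.4 + 0 + 846.4 + (-235.9616)
= 2323.92564.

Var[W] = 2323.92564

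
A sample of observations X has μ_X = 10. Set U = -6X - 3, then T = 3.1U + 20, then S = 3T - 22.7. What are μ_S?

μ_U = (-6)·10 + (-3) = -63.
μ_T = 3.1·(-63) + 20 = -175.3.
μ_S = 3·(-175.3) + (-22.7) = -548.6.

μ_S = -548.6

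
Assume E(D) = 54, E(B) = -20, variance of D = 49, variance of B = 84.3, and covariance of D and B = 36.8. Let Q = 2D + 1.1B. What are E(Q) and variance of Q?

E(Q) = 86, variance of Q = 459.923

E(Q) = 2·E(D) + 1.1·E(B) = 2·54 + 1.1·(-20) = 86.
variance of Q = a²·variance of D + b²·variance of B + 2ab·covariance of D and B with a = 2, b = 1.1.
= 2²·49 + 1.1²·84.3 + 2·2·1.1·36.8
= 196 + 102.003 + 161.92 = 459.923.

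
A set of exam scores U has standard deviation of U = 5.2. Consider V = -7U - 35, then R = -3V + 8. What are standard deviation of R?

standard deviation of V = |-7|·5.2 = 36.4.
standard deviation of R = |-3|·36.4 = 109.2.

standard deviation of R = 109.2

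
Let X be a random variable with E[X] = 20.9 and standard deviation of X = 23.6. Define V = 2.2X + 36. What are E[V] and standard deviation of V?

V = 2.2X + 36 is linear with a = 2.2, b = 36.
E[V] = a·E[X] + b = 2.2·20.9 + 36 = 81.98.
standard deviation of V = |a|·standard deviation of X = |2.2|·23.6 = 51.92.

E[V] = 81.98, standard deviation of V = 51.92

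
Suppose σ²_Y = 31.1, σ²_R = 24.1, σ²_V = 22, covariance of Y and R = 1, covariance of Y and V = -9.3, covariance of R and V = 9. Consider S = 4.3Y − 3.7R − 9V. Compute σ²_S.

σ²_S = a²·σ²_Y + b²·σ²_R + c²·σ²_V + 2ab·covariance of Y and R + 2ac·covariance of Y and V + 2bc·covariance of R and V, with a = 4.3, b = -3.7, c = -9.
= 575.039 + 329.929 + 1782 + (-31.82) + 719.82 + 599.4
= 3974.368.

σ²_S = 3974.368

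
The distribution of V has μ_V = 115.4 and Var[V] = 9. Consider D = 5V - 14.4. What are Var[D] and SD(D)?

D = 5V - 14.4 is linear with a = 5, b = -14.4.
Var[D] = a²·Var[V] = 5²·9 = 225 (the additive constant -14.4 does not affect variance).
SD(V) = √9 = 3.
SD(D) = |a|·SD(V) = |5|·3 = 15.

Var[D] = 225, SD(D) = 15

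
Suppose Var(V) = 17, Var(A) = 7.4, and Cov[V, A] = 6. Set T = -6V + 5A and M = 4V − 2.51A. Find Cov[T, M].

Cov[T, M] = -290.51

By bilinearity, Cov[T, M] = ac·Var(V) + bd·Var(A) + (ad+bc)·Cov[V, A], with a=-6, b=5, c=4, d=-2.51.
ac·Var(V) = (-6)·4·17 = -408
bd·Var(A) = 5·(-2.51)·7.4 = -92.87
(ad+bc)·Cov[V, A] = (35.06)·6 = 210.36
Cov[T, M] = -408 + (-92.87) + 210.36 = -290.51.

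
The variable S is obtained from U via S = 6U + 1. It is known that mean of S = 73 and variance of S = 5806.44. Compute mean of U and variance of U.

From S = 6U + 1: mean of S = a·mean of U + b, so mean of U = (mean of S − b)/a = (73 − 1)/6 = 12.
variance of S = a²·variance of U, so variance of U = 5806.44/6² = 161.29.

mean of U = 12, variance of U = 161.29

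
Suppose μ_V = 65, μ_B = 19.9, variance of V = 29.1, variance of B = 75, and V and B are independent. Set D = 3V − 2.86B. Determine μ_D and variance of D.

μ_D = 138.086, variance of D = 875.37

μ_D = 3·μ_V + (-2.86)·μ_B = 3·65 + (-2.86)·19.9 = 138.086.
variance of D = a²·variance of V + b²·variance of B + 2ab·Cov(V, B) with a = 3, b = -2.86.
Independence gives Cov(V, B) = 0.
= 3²·29.1 + (-2.86)²·75 + 2·3·(-2.86)·0
= 261.9 + 613.47 + 0 = 875.37.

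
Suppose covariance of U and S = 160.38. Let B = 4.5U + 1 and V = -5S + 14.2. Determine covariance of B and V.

covariance of B and V = a·c·covariance of U and S = 4.5·(-5)·160.38 = -3608.55. Additive constants drop out.

covariance of B and V = -3608.55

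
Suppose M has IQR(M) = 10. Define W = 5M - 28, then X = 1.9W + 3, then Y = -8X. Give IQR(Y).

IQR(W) = |5|·10 = 50.
IQR(X) = |1.9|·50 = 95.
IQR(Y) = |-8|·95 = 760.

IQR(Y) = 760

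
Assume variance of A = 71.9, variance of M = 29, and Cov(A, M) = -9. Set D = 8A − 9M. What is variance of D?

variance of D = 8246.6

variance of D = a²·variance of A + b²·variance of M + 2ab·Cov(A, M) with a = 8, b = -9.
= 8²·71.9 + (-9)²·29 + 2·8·(-9)·(-9)
= 4601.6 + 2349 + 1296 = 8246.6.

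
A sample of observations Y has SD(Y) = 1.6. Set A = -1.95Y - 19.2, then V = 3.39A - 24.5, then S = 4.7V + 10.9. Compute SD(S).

SD(A) = |-1.95|·1.6 = 3.12.
SD(V) = |3.39|·3.12 = 10.5768.
SD(S) = |4.7|·10.5768 = 49.71096.

SD(S) = 49.71096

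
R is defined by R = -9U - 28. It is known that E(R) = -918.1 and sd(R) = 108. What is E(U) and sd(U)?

From R = -9U - 28: E(R) = a·E(U) + b, so E(U) = (E(R) − b)/a = (-918.1 − (-28))/(-9) = 98.9.
sd(R) = |a|·sd(U), so sd(U) = 108/|-9| = 12.

E(U) = 98.9, sd(U) = 12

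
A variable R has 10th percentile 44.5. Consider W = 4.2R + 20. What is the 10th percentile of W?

Since a = 4.2 > 0 the transformation is increasing, so the 10th percentile of W = a·(P_{10} of R) + b = 4.2·44.5 + 20 = 206.9.

10th percentile of W = 206.9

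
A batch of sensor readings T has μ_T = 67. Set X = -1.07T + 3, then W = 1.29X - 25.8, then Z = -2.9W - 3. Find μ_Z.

μ_Z = 328.78929

μ_X = (-1.07)·67 + 3 = -68.69.
μ_W = 1.29·(-68.69) + (-25.8) = -114.4101.
μ_Z = (-2.9)·(-114.4101) + (-3) = 328.78929.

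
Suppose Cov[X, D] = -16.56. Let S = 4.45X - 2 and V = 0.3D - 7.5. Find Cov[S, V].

Cov[S, V] = a·c·Cov[X, D] = 4.45·0.3·(-16.56) = -22.1076. Additive constants drop out.

Cov[S, V] = -22.1076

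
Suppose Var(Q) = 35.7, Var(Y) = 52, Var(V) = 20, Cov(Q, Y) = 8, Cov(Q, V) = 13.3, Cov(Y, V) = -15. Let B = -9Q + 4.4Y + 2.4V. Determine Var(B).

Var(B) = 2488.66

Var(B) = a²·Var(Q) + b²·Var(Y) + c²·Var(V) + 2ab·Cov(Q, Y) + 2ac·Cov(Q, V) + 2bc·Cov(Y, V), with a = -9, b = 4.4, c = 2.4.
= 2891.7 + 1006.72 + 115.2 + (-633.6) + (-574.56) + (-316.8)
= 2488.66.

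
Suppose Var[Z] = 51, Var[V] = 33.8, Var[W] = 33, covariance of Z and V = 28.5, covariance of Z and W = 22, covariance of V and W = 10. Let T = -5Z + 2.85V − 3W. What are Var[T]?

Var[T] = 1523.2905

Var[T] = a²·Var[Z] + b²·Var[V] + c²·Var[W] + 2ab·covariance of Z and V + 2ac·covariance of Z and W + 2bc·covariance of V and W, with a = -5, b = 2.85, c = -3.
= 1275 + 274.5405 + 297 + (-812.25) + 660 + (-171)
= 1523.2905.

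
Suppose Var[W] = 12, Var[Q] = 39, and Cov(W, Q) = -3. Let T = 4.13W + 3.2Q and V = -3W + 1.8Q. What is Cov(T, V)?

Cov(T, V) = 82.458

By bilinearity, Cov(T, V) = ac·Var[W] + bd·Var[Q] + (ad+bc)·Cov(W, Q), with a=4.13, b=3.2, c=-3, d=1.8.
ac·Var[W] = 4.13·(-3)·12 = -148.68
bd·Var[Q] = 3.2·1.8·39 = 224.64
(ad+bc)·Cov(W, Q) = (-2.166)·(-3) = 6.498
Cov(T, V) = -148.68 + 224.64 + 6.498 = 82.458.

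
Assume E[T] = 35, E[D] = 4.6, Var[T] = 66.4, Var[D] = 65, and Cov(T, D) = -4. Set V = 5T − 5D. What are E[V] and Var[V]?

E[V] = 152, Var[V] = 3485

E[V] = 5·E[T] + (-5)·E[D] = 5·35 + (-5)·4.6 = 152.
Var[V] = a²·Var[T] + b²·Var[D] + 2ab·Cov(T, D) with a = 5, b = -5.
= 5²·66.4 + (-5)²·65 + 2·5·(-5)·(-4)
= 1660 + 1625 + 200 = 3485.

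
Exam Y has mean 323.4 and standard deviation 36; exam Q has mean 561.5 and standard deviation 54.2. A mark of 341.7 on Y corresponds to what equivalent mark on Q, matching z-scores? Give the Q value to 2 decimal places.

Q = 589.05

z = (341.7 − 323.4)/36 ≈ 0.5083.
Q = 561.5 + z·54.2 = 561.5 + (341.7 − 323.4)·54.2/36 ≈ 589.05.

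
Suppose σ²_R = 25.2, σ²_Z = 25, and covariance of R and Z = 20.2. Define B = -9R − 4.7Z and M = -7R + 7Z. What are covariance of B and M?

By bilinearity, covariance of B and M = ac·σ²_R + bd·σ²_Z + (ad+bc)·covariance of R and Z, with a=-9, b=-4.7, c=-7, d=7.
ac·σ²_R = (-9)·(-7)·25.2 = 1587.6
bd·σ²_Z = (-4.7)·7·25 = -822.5
(ad+bc)·covariance of R and Z = (-30.1)·20.2 = -608.02
covariance of B and M = 1587.6 + (-822.5) + (-608.02) = 157.08.

covariance of B and M = 157.08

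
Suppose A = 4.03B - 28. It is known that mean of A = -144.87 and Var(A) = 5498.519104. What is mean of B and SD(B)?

mean of B = -29, SD(B) = 18.4

From A = 4.03B - 28: mean of A = a·mean of B + b, so mean of B = (mean of A − b)/a = (-144.87 − (-28))/4.03 = -29.
SD(A) = √5498.519104 = 74.152.
SD(A) = |a|·SD(B), so SD(B) = 74.152/|4.03| = 18.4.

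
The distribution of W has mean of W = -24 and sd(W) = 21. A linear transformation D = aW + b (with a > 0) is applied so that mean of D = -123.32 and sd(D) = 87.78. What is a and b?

a = 4.18, b = -23

sd(D) = a·sd(W) (a > 0), so a = 87.78/21 = 4.18.
mean of D = a·mean of W + b, so b = -123.32 − 4.18·(-24) = -23.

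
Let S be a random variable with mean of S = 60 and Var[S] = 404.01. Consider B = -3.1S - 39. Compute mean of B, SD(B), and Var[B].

B = -3.1S - 39 is linear with a = -3.1, b = -39.
mean of B = a·mean of S + b = (-3.1)·60 + (-39) = -225.
SD(S) = √404.01 = 20.1.
SD(B) = |a|·SD(S) = |-3.1|·20.1 = 62.31.
Var[B] = a²·Var[S] = (-3.1)²·404.01 = 3882.5361 (the additive constant -39 does not affect variance).

mean of B = -225, SD(B) = 62.31, Var[B] = 3882.5361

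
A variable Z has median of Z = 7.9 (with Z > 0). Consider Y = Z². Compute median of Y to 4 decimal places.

median of Y = 62.41

Z² is monotone on this domain, so median of Y = square(7.9) = 62.41.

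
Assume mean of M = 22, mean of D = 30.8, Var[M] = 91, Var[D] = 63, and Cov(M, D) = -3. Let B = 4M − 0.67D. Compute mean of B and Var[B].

mean of B = 4·mean of M + (-0.67)·mean of D = 4·22 + (-0.67)·30.8 = 67.364.
Var[B] = a²·Var[M] + b²·Var[D] + 2ab·Cov(M, D) with a = 4, b = -0.67.
= 4²·91 + (-0.67)²·63 + 2·4·(-0.67)·(-3)
= 1456 + 28.2807 + 16.08 = 1500.3607.

mean of B = 67.364, Var[B] = 1500.3607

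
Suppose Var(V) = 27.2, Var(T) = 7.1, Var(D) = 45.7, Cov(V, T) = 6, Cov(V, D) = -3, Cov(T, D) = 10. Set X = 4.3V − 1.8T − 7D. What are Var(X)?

Var(X) = 3104.952

Var(X) = a²·Var(V) + b²·Var(T) + c²·Var(D) + 2ab·Cov(V, T) + 2ac·Cov(V, D) + 2bc·Cov(T, D), with a = 4.3, b = -1.8, c = -7.
= 502.928 + 23.004 + 2239.3 + (-92.88) + 180.6 + 252
= 3104.952.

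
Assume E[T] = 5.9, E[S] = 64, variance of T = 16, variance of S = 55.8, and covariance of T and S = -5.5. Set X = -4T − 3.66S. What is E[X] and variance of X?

E[X] = (-4)·E[T] + (-3.66)·E[S] = (-4)·5.9 + (-3.66)·64 = -257.84.
variance of X = a²·variance of T + b²·variance of S + 2ab·covariance of T and S with a = -4, b = -3.66.
= (-4)²·16 + (-3.66)²·55.8 + 2·(-4)·(-3.66)·(-5.5)
= 256 + 747.47448 + (-161.04) = 842.43448.

E[X] = -257.84, variance of X = 842.43448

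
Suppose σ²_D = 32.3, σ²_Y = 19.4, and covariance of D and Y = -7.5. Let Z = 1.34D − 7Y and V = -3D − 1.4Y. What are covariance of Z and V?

covariance of Z and V = -83.156

By bilinearity, covariance of Z and V = ac·σ²_D + bd·σ²_Y + (ad+bc)·covariance of D and Y, with a=1.34, b=-7, c=-3, d=-1.4.
ac·σ²_D = 1.34·(-3)·32.3 = -129.846
bd·σ²_Y = (-7)·(-1.4)·19.4 = 190.12
(ad+bc)·covariance of D and Y = (19.124)·(-7.5) = -143.43
covariance of Z and V = -129.846 + 190.12 + (-143.43) = -83.156.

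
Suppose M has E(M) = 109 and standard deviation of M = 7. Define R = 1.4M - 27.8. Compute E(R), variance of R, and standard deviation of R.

R = 1.4M - 27.8 is linear with a = 1.4, b = -27.8.
E(R) = a·E(M) + b = 1.4·109 + (-27.8) = 124.8.
variance of M = 7² = 49.
variance of R = a²·variance of M = 1.4²·49 = 96.04 (the additive constant -27.8 does not affect variance).
standard deviation of R = |a|·standard deviation of M = |1.4|·7 = 9.8.

E(R) = 124.8, variance of R = 96.04, standard deviation of R = 9.8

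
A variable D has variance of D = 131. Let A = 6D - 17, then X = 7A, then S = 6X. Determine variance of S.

variance of A = 6²·131 = 4716.
variance of X = 7²·4716 = 231084.
variance of S = 6²·231084 = 8319024.

variance of S = 8319024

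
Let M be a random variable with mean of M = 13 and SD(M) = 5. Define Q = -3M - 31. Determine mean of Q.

Q = -3M - 31 is linear with a = -3, b = -31.
mean of Q = a·mean of M + b = (-3)·13 + (-31) = -70.

mean of Q = -70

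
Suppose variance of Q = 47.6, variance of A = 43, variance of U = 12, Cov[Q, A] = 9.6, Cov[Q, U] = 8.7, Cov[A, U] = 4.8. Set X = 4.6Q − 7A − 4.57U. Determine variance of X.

variance of X = a²·variance of Q + b²·variance of A + c²·variance of U + 2ab·Cov[Q, A] + 2ac·Cov[Q, U] + 2bc·Cov[A, U], with a = 4.6, b = -7, c = -4.57.
= 1007.216 + 2107 + 250.6188 + (-618.24) + (-365.7828) + 307.104
= 2687.916.

variance of X = 2687.916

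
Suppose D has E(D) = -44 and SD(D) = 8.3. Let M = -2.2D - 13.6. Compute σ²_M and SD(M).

σ²_M = 333.4276, SD(M) = 18.26

M = -2.2D - 13.6 is linear with a = -2.2, b = -13.6.
σ²_D = 8.3² = 68.89.
σ²_M = a²·σ²_D = (-2.2)²·68.89 = 333.4276 (the additive constant -13.6 does not affect variance).
SD(M) = |a|·SD(D) = |-2.2|·8.3 = 18.26.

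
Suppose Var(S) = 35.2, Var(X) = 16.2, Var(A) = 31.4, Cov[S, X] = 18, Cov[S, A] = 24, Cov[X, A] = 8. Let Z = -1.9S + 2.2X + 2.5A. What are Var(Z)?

Var(Z) = 111.25

Var(Z) = a²·Var(S) + b²·Var(X) + c²·Var(A) + 2ab·Cov[S, X] + 2ac·Cov[S, A] + 2bc·Cov[X, A], with a = -1.9, b = 2.2, c = 2.5.
= 127.072 + 78.408 + 196.25 + (-150.48) + (-228) + 88
= 111.25.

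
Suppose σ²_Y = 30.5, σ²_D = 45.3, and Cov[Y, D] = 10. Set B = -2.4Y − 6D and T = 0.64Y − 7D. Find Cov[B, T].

By bilinearity, Cov[B, T] = ac·σ²_Y + bd·σ²_D + (ad+bc)·Cov[Y, D], with a=-2.4, b=-6, c=0.64, d=-7.
ac·σ²_Y = (-2.4)·0.64·30.5 = -46.848
bd·σ²_D = (-6)·(-7)·45.3 = 1902.6
(ad+bc)·Cov[Y, D] = (12.96)·10 = 129.6
Cov[B, T] = -46.848 + 1902.6 + 129.6 = 1985.352.

Cov[B, T] = 1985.352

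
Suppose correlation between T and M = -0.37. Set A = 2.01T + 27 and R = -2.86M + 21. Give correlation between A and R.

correlation between A and R = 0.37

Linear rescalings preserve |correlation|; the slopes 2.01 and -2.86 have opposite signs, so the correlation flips sign: correlation between A and R = −correlation between T and M = 0.37.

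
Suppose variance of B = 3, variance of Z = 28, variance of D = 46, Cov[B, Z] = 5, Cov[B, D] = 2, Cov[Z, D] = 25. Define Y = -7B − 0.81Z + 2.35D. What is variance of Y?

variance of Y = 315.1308

variance of Y = a²·variance of B + b²·variance of Z + c²·variance of D + 2ab·Cov[B, Z] + 2ac·Cov[B, D] + 2bc·Cov[Z, D], with a = -7, b = -0.81, c = 2.35.
= 147 + 18.3708 + 254.035 + 56.7 + (-65.8) + (-95.175)
= 315.1308.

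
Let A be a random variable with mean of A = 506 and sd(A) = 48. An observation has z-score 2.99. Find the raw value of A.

A = 649.52

A = mean of A + z·sd(A) = 506 + 2.99·48 = 649.52.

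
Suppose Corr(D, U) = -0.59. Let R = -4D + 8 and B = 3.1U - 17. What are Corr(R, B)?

Corr(R, B) = 0.59

Linear rescalings preserve |correlation|; the slopes -4 and 3.1 have opposite signs, so the correlation flips sign: Corr(R, B) = −Corr(D, U) = 0.59.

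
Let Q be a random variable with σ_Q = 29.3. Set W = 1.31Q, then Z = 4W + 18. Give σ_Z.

σ_Z = 153.532

σ_W = |1.31|·29.3 = 38.383.
σ_Z = |4|·38.383 = 153.532.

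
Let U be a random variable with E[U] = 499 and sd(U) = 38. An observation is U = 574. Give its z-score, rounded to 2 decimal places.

z = (U − E[U]) / sd(U) = (574 − 499) / 38 ≈ 1.97.

z = 1.97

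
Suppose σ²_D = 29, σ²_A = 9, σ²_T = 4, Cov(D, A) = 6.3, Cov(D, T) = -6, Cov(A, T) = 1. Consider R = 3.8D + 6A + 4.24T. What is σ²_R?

σ²_R = a²·σ²_D + b²·σ²_A + c²·σ²_T + 2ab·Cov(D, A) + 2ac·Cov(D, T) + 2bc·Cov(A, T), with a = 3.8, b = 6, c = 4.24.
= 418.76 + 324 + 71.9104 + 287.28 + (-193.344) + 50.88
= 959.4864.

σ²_R = 959.4864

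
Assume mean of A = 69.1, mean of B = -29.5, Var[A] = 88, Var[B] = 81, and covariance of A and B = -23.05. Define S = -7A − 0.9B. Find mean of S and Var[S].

mean of S = (-7)·mean of A + (-0.9)·mean of B = (-7)·69.1 + (-0.9)·(-29.5) = -457.15.
Var[S] = a²·Var[A] + b²·Var[B] + 2ab·covariance of A and B with a = -7, b = -0.9.
= (-7)²·88 + (-0.9)²·81 + 2·(-7)·(-0.9)·(-23.05)
= 4312 + 65.61 + (-290.43) = 4087.18.

mean of S = -457.15, Var[S] = 4087.18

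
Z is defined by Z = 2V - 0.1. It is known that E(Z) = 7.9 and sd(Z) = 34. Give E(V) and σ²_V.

E(V) = 4, σ²_V = 289

From Z = 2V - 0.1: E(Z) = a·E(V) + b, so E(V) = (E(Z) − b)/a = (7.9 − (-0.1))/2 = 4.
σ²_Z = 34² = 1156.
σ²_Z = a²·σ²_V, so σ²_V = 1156/2² = 289.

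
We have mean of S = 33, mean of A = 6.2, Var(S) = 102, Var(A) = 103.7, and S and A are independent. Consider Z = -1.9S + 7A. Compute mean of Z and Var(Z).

mean of Z = (-1.9)·mean of S + 7·mean of A = (-1.9)·33 + 7·6.2 = -19.3.
Var(Z) = a²·Var(S) + b²·Var(A) + 2ab·Cov(S, A) with a = -1.9, b = 7.
Independence gives Cov(S, A) = 0.
= (-1.9)²·102 + 7²·103.7 + 2·(-1.9)·7·0
= 368.22 + 5081.3 + 0 = 5449.52.

mean of Z = -19.3, Var(Z) = 5449.52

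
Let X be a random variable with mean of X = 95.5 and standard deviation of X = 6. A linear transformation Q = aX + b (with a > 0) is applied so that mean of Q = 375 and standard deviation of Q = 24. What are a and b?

a = 4, b = -7

standard deviation of Q = a·standard deviation of X (a > 0), so a = 24/6 = 4.
mean of Q = a·mean of X + b, so b = 375 − 4·95.5 = -7.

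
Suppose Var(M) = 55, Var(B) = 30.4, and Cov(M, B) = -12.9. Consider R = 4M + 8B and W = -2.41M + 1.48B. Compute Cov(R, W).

Cov(R, W) = 2.08

By bilinearity, Cov(R, W) = ac·Var(M) + bd·Var(B) + (ad+bc)·Cov(M, B), with a=4, b=8, c=-2.41, d=1.48.
ac·Var(M) = 4·(-2.41)·55 = -530.2
bd·Var(B) = 8·1.48·30.4 = 359.936
(ad+bc)·Cov(M, B) = (-13.36)·(-12.9) = 172.344
Cov(R, W) = -530.2 + 359.936 + 172.344 = 2.08.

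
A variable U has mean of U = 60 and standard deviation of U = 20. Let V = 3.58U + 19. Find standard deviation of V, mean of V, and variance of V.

V = 3.58U + 19 is linear with a = 3.58, b = 19.
standard deviation of V = |a|·standard deviation of U = |3.58|·20 = 71.6.
mean of V = a·mean of U + b = 3.58·60 + 19 = 233.8.
variance of U = 20² = 400.
variance of V = a²·variance of U = 3.58²·400 = 5126.56 (the additive constant 19 does not affect variance).

standard deviation of V = 71.6, mean of V = 233.8, variance of V = 5126.56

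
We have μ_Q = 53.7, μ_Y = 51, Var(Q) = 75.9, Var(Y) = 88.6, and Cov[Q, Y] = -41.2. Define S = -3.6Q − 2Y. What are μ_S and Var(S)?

μ_S = (-3.6)·μ_Q + (-2)·μ_Y = (-3.6)·53.7 + (-2)·51 = -295.32.
Var(S) = a²·Var(Q) + b²·Var(Y) + 2ab·Cov[Q, Y] with a = -3.6, b = -2.
= (-3.6)²·75.9 + (-2)²·88.6 + 2·(-3.6)·(-2)·(-41.2)
= 983.664 + 354.4 + (-593.28) = 744.784.

μ_S = -295.32, Var(S) = 744.784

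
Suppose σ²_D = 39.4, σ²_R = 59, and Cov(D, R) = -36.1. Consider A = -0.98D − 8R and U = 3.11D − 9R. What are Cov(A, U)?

Cov(A, U) = 4707.68268

By bilinearity, Cov(A, U) = ac·σ²_D + bd·σ²_R + (ad+bc)·Cov(D, R), with a=-0.98, b=-8, c=3.11, d=-9.
ac·σ²_D = (-0.98)·3.11·39.4 = -120.08332
bd·σ²_R = (-8)·(-9)·59 = 4248
(ad+bc)·Cov(D, R) = (-16.06)·(-36.1) = 579.766
Cov(A, U) = -120.08332 + 4248 + 579.766 = 4707.68268.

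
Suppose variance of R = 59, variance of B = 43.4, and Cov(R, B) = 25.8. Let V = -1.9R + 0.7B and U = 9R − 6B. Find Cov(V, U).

Cov(V, U) = -734.52

By bilinearity, Cov(V, U) = ac·variance of R + bd·variance of B + (ad+bc)·Cov(R, B), with a=-1.9, b=0.7, c=9, d=-6.
ac·variance of R = (-1.9)·9·59 = -1008.9
bd·variance of B = 0.7·(-6)·43.4 = -182.28
(ad+bc)·Cov(R, B) = (17.7)·25.8 = 456.66
Cov(V, U) = -1008.9 + (-182.28) + 456.66 = -734.52.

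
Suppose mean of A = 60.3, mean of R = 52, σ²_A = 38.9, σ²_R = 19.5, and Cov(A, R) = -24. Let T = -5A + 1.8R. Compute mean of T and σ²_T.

mean of T = -207.9, σ²_T = 1467.68

mean of T = (-5)·mean of A + 1.8·mean of R = (-5)·60.3 + 1.8·52 = -207.9.
σ²_T = a²·σ²_A + b²·σ²_R + 2ab·Cov(A, R) with a = -5, b = 1.8.
= (-5)²·38.9 + 1.8²·19.5 + 2·(-5)·1.8·(-24)
= 972.5 + 63.18 + 432 = 1467.68.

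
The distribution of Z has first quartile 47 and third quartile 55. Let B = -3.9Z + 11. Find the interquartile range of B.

IQR(B) = 31.2

IQR of Z = Q3 − Q1 = 55 − 47 = 8.
Under B = aZ + b, IQR(B) = |a|·IQR(Z) = |-3.9|·8 = 31.2 (shifts cancel; spread scales by |a|).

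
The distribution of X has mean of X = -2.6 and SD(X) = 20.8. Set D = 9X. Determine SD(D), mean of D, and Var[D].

D = 9X is linear with a = 9, b = 0.
SD(D) = |a|·SD(X) = |9|·20.8 = 187.2.
mean of D = a·mean of X + b = 9·(-2.6) = -23.4.
Var[X] = 20.8² = 432.64.
Var[D] = a²·Var[X] = 9²·432.64 = 35043.84.

SD(D) = 187.2, mean of D = -23.4, Var[D] = 35043.84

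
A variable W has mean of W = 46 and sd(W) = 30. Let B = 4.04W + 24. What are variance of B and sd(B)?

variance of B = 14689.44, sd(B) = 121.2

B = 4.04W + 24 is linear with a = 4.04, b = 24.
variance of W = 30² = 900.
variance of B = a²·variance of W = 4.04²·900 = 14689.44 (the additive constant 24 does not affect variance).
sd(B) = |a|·sd(W) = |4.04|·30 = 121.2.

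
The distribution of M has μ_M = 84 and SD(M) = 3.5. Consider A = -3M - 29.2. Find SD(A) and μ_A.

SD(A) = 10.5, μ_A = -281.2

A = -3M - 29.2 is linear with a = -3, b = -29.2.
SD(A) = |a|·SD(M) = |-3|·3.5 = 10.5.
μ_A = a·μ_M + b = (-3)·84 + (-29.2) = -281.2.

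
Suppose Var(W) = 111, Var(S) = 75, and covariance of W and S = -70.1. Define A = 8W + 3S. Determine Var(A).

Var(A) = a²·Var(W) + b²·Var(S) + 2ab·covariance of W and S with a = 8, b = 3.
= 8²·111 + 3²·75 + 2·8·3·(-70.1)
= 7104 + 675 + (-3364.8) = 4414.2.

Var(A) = 4414.2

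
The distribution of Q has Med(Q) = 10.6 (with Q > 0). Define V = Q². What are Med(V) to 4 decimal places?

Q² is monotone on this domain, so Med(V) = square(10.6) = 112.36.

Med(V) = 112.36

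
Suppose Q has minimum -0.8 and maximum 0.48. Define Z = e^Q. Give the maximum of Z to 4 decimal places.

e^Q is increasing on this domain, so max(Z) comes from max(Q) = 0.48: max(Z) = exp(0.48) ≈ 1.6161.

max(Z) = 1.6161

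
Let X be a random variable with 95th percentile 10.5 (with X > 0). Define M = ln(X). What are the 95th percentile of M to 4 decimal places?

ln(X) is increasing, so P_{95}(M) = g(P_{95}(X)) ≈ 2.3514.

95th percentile of M = 2.3514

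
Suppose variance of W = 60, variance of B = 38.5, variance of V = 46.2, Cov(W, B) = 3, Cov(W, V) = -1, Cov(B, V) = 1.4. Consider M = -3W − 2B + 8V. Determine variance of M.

variance of M = a²·variance of W + b²·variance of B + c²·variance of V + 2ab·Cov(W, B) + 2ac·Cov(W, V) + 2bc·Cov(B, V), with a = -3, b = -2, c = 8.
= 540 + 154 + 2956.8 + 36 + 48 + (-44.8)
= 3690.

variance of M = 3690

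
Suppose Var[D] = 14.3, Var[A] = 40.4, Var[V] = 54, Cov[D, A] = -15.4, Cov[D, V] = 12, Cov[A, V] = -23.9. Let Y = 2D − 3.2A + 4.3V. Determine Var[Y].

Var[Y] = a²·Var[D] + b²·Var[A] + c²·Var[V] + 2ab·Cov[D, A] + 2ac·Cov[D, V] + 2bc·Cov[A, V], with a = 2, b = -3.2, c = 4.3.
= 57.2 + 413.696 + 998.46 + 197.12 + 206.4 + 657.728
= 2530.604.

Var[Y] = 2530.604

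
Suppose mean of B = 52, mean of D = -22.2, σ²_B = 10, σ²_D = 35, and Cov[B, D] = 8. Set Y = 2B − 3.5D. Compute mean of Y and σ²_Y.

mean of Y = 181.7, σ²_Y = 356.75

mean of Y = 2·mean of B + (-3.5)·mean of D = 2·52 + (-3.5)·(-22.2) = 181.7.
σ²_Y = a²·σ²_B + b²·σ²_D + 2ab·Cov[B, D] with a = 2, b = -3.5.
= 2²·10 + (-3.5)²·35 + 2·2·(-3.5)·8
= 40 + 428.75 + (-112) = 356.75.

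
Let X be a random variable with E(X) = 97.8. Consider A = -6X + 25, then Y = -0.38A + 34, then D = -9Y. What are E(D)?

E(A) = (-6)·97.8 + 25 = -561.8.
E(Y) = (-0.38)·(-561.8) + 34 = 247.484.
E(D) = (-9)·247.484 = -2227.356.

E(D) = -2227.356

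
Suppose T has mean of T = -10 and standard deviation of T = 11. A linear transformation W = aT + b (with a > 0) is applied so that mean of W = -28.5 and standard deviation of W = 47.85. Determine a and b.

standard deviation of W = a·standard deviation of T (a > 0), so a = 47.85/11 = 4.35.
mean of W = a·mean of T + b, so b = -28.5 − 4.35·(-10) = 15.

a = 4.35, b = 15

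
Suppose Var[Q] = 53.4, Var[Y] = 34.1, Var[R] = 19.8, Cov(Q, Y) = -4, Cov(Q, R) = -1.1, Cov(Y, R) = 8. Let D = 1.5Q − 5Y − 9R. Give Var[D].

Var[D] = 3386.15

Var[D] = a²·Var[Q] + b²·Var[Y] + c²·Var[R] + 2ab·Cov(Q, Y) + 2ac·Cov(Q, R) + 2bc·Cov(Y, R), with a = 1.5, b = -5, c = -9.
= 120.15 + 852.5 + 1603.8 + 60 + 29.7 + 720
= 3386.15.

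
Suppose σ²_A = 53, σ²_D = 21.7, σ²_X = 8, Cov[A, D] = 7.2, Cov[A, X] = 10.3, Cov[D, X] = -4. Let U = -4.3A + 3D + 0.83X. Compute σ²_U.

σ²_U = a²·σ²_A + b²·σ²_D + c²·σ²_X + 2ab·Cov[A, D] + 2ac·Cov[A, X] + 2bc·Cov[D, X], with a = -4.3, b = 3, c = 0.83.
= 979.97 + 195.3 + 5.5112 + (-185.76) + (-73.5214) + (-19.92)
= 901.5798.

σ²_U = 901.5798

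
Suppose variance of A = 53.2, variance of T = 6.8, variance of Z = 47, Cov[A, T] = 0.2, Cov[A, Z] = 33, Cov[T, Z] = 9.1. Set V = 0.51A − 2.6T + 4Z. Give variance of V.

variance of V = a²·variance of A + b²·variance of T + c²·variance of Z + 2ab·Cov[A, T] + 2ac·Cov[A, Z] + 2bc·Cov[T, Z], with a = 0.51, b = -2.6, c = 4.
= 13.83732 + 45.968 + 752 + (-0.5304) + 134.64 + (-189.28)
= 756.63492.

variance of V = 756.63492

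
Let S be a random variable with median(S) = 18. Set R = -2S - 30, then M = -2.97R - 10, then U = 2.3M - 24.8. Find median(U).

median(U) = 403.046

median(R) = (-2)·18 + (-30) = -66.
median(M) = (-2.97)·(-66) + (-10) = 186.02.
median(U) = 2.3·186.02 + (-24.8) = 403.046.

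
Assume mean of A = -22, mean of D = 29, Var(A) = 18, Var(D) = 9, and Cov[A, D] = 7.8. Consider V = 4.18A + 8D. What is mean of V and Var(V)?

mean of V = 4.18·mean of A + 8·mean of D = 4.18·(-22) + 8·29 = 140.04.
Var(V) = a²·Var(A) + b²·Var(D) + 2ab·Cov[A, D] with a = 4.18, b = 8.
= 4.18²·18 + 8²·9 + 2·4.18·8·7.8
= 314.5032 + 576 + 521.664 = 1412.1672.

mean of V = 140.04, Var(V) = 1412.1672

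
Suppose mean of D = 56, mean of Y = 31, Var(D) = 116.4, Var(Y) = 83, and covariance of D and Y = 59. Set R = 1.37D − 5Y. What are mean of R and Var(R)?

mean of R = -78.28, Var(R) = 1485.17116

mean of R = 1.37·mean of D + (-5)·mean of Y = 1.37·56 + (-5)·31 = -78.28.
Var(R) = a²·Var(D) + b²·Var(Y) + 2ab·covariance of D and Y with a = 1.37, b = -5.
= 1.37²·116.4 + (-5)²·83 + 2·1.37·(-5)·59
= 218.47116 + 2075 + (-808.3) = 1485.17116.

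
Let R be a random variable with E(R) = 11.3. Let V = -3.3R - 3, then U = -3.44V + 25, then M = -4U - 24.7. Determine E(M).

E(M) = -679.0904

E(V) = (-3.3)·11.3 + (-3) = -40.29.
E(U) = (-3.44)·(-40.29) + 25 = 163.5976.
E(M) = (-4)·163.5976 + (-24.7) = -679.0904.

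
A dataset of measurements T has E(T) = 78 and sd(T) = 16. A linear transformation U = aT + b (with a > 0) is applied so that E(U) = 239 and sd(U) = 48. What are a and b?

a = 3, b = 5

sd(U) = a·sd(T) (a > 0), so a = 48/16 = 3.
E(U) = a·E(T) + b, so b = 239 − 3·78 = 5.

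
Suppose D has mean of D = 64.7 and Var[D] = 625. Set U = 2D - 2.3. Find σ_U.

U = 2D - 2.3 is linear with a = 2, b = -2.3.
σ_D = √625 = 25.
σ_U = |a|·σ_D = |2|·25 = 50.

σ_U = 50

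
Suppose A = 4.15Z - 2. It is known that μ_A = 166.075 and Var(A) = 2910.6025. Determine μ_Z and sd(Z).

μ_Z = 40.5, sd(Z) = 13

From A = 4.15Z - 2: μ_A = a·μ_Z + b, so μ_Z = (μ_A − b)/a = (166.075 − (-2))/4.15 = 40.5.
sd(A) = √2910.6025 = 53.95.
sd(A) = |a|·sd(Z), so sd(Z) = 53.95/|4.15| = 13.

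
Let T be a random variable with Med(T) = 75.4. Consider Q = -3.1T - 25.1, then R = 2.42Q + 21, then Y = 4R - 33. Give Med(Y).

Med(Q) = (-3.1)·75.4 + (-25.1) = -258.84.
Med(R) = 2.42·(-258.84) + 21 = -605.3928.
Med(Y) = 4·(-605.3928) + (-33) = -2454.5712.

Med(Y) = -2454.5712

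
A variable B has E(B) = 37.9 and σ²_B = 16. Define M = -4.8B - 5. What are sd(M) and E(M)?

M = -4.8B - 5 is linear with a = -4.8, b = -5.
sd(B) = √16 = 4.
sd(M) = |a|·sd(B) = |-4.8|·4 = 19.2.
E(M) = a·E(B) + b = (-4.8)·37.9 + (-5) = -186.92.

sd(M) = 19.2, E(M) = -186.92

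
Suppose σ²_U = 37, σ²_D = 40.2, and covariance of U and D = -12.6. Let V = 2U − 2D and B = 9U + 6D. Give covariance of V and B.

By bilinearity, covariance of V and B = ac·σ²_U + bd·σ²_D + (ad+bc)·covariance of U and D, with a=2, b=-2, c=9, d=6.
ac·σ²_U = 2·9·37 = 666
bd·σ²_D = (-2)·6·40.2 = -482.4
(ad+bc)·covariance of U and D = (-6)·(-12.6) = 75.6
covariance of V and B = 666 + (-482.4) + 75.6 = 259.2.

covariance of V and B = 259.2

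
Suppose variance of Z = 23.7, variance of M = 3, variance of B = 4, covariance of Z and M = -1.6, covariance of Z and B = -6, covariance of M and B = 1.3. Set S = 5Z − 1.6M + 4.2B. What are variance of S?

variance of S = a²·variance of Z + b²·variance of M + c²·variance of B + 2ab·covariance of Z and M + 2ac·covariance of Z and B + 2bc·covariance of M and B, with a = 5, b = -1.6, c = 4.2.
= 592.5 + 7.68 + 70.56 + 25.6 + (-252) + (-17.472)
= 426.868.

variance of S = 426.868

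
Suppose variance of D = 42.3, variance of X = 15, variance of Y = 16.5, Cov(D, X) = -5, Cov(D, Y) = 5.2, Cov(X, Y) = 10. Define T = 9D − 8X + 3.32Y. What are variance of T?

variance of T = 5067.7216

variance of T = a²·variance of D + b²·variance of X + c²·variance of Y + 2ab·Cov(D, X) + 2ac·Cov(D, Y) + 2bc·Cov(X, Y), with a = 9, b = -8, c = 3.32.
= 3426.3 + 960 + 181.8696 + 720 + 310.752 + (-531.2)
= 5067.7216.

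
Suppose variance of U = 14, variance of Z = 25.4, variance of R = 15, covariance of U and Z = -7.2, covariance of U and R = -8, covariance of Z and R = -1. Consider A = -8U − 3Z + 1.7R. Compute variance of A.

variance of A = 1050.15

variance of A = a²·variance of U + b²·variance of Z + c²·variance of R + 2ab·covariance of U and Z + 2ac·covariance of U and R + 2bc·covariance of Z and R, with a = -8, b = -3, c = 1.7.
= 896 + 228.6 + 43.35 + (-345.6) + 217.6 + 10.2
= 1050.15.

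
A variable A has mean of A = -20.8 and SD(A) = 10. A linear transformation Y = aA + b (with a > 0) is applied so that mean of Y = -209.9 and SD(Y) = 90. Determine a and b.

a = 9, b = -22.7

SD(Y) = a·SD(A) (a > 0), so a = 90/10 = 9.
mean of Y = a·mean of A + b, so b = -209.9 − 9·(-20.8) = -22.7.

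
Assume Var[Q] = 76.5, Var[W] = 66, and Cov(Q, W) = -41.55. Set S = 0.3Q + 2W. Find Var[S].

Var[S] = 221.025

Var[S] = a²·Var[Q] + b²·Var[W] + 2ab·Cov(Q, W) with a = 0.3, b = 2.
= 0.3²·76.5 + 2²·66 + 2·0.3·2·(-41.55)
= 6.885 + 264 + (-49.86) = 221.025.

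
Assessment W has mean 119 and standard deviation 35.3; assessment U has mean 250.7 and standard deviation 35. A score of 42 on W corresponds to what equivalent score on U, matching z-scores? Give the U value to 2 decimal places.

U = 174.35

z = (42 − 119)/35.3 ≈ -2.1813.
U = 250.7 + z·35 = 250.7 + (42 − 119)·35/35.3 ≈ 174.35.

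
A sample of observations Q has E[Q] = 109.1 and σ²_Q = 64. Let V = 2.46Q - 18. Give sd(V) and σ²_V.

sd(V) = 19.68, σ²_V = 387.3024

V = 2.46Q - 18 is linear with a = 2.46, b = -18.
sd(Q) = √64 = 8.
sd(V) = |a|·sd(Q) = |2.46|·8 = 19.68.
σ²_V = a²·σ²_Q = 2.46²·64 = 387.3024 (the additive constant -18 does not affect variance).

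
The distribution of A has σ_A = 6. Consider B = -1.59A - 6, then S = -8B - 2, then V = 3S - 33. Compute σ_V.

σ_V = 228.96

σ_B = |-1.59|·6 = 9.54.
σ_S = |-8|·9.54 = 76.32.
σ_V = |3|·76.32 = 228.96.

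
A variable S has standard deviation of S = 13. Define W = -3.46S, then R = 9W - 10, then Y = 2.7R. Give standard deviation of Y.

standard deviation of W = |-3.46|·13 = 44.98.
standard deviation of R = |9|·44.98 = 404.82.
standard deviation of Y = |2.7|·404.82 = 1093.014.

standard deviation of Y = 1093.014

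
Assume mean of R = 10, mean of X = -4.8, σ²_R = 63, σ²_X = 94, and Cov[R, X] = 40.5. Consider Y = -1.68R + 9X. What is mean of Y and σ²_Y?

mean of Y = (-1.68)·mean of R + 9·mean of X = (-1.68)·10 + 9·(-4.8) = -60.
σ²_Y = a²·σ²_R + b²·σ²_X + 2ab·Cov[R, X] with a = -1.68, b = 9.
= (-1.68)²·63 + 9²·94 + 2·(-1.68)·9·40.5
= 177.8112 + 7614 + (-1224.72) = 6567.0912.

mean of Y = -60, σ²_Y = 6567.0912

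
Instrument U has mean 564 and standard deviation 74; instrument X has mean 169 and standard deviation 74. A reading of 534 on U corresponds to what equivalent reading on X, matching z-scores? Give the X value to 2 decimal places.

z = (534 − 564)/74 ≈ -0.4054.
X = 169 + z·74 = 169 + (534 − 564)·74/74 = 139.00.

X = 139.00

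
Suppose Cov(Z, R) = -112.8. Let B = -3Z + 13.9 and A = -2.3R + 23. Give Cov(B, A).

Cov(B, A) = -778.32

Cov(B, A) = a·c·Cov(Z, R) = (-3)·(-2.3)·(-112.8) = -778.32. Additive constants drop out.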